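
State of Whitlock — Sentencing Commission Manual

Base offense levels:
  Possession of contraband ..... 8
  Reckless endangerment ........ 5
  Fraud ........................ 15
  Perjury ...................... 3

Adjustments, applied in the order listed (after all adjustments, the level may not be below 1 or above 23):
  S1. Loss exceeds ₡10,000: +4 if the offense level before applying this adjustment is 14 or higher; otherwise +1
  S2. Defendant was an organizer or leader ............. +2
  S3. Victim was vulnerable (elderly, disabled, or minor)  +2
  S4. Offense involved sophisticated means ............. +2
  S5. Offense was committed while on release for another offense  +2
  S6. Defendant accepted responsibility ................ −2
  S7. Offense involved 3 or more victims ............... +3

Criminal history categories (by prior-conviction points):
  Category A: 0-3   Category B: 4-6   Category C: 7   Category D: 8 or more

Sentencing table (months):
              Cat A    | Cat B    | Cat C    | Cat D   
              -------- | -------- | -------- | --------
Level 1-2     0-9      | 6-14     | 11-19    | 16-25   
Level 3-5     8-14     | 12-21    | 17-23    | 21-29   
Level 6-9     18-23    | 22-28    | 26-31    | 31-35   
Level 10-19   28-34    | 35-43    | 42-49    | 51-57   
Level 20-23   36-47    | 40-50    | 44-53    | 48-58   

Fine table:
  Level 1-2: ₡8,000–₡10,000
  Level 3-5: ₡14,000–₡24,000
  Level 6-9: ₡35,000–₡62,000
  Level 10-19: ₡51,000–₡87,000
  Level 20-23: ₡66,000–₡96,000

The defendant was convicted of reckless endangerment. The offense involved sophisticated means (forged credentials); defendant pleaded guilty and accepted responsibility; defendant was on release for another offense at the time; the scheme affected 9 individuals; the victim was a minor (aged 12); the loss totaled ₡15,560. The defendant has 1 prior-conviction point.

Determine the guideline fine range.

Base offense level for reckless endangerment: 5.
S1 applies (level before this adjustment is 5 < 14, so +1): 5 + 1 = 6.
S2 does not apply.
S3 applies: 6 + 2 = 8.
S4 applies: 8 + 2 = 10.
S5 applies: 10 + 2 = 12.
S6 applies: 12 − 2 = 10.
S7 applies: 10 + 3 = 13.
Final offense level: 13.
Level 13 falls in the 10-19 band.
Fine table: Level 10-19 → ₡51,000–₡87,000.

₡51,000–₡87,000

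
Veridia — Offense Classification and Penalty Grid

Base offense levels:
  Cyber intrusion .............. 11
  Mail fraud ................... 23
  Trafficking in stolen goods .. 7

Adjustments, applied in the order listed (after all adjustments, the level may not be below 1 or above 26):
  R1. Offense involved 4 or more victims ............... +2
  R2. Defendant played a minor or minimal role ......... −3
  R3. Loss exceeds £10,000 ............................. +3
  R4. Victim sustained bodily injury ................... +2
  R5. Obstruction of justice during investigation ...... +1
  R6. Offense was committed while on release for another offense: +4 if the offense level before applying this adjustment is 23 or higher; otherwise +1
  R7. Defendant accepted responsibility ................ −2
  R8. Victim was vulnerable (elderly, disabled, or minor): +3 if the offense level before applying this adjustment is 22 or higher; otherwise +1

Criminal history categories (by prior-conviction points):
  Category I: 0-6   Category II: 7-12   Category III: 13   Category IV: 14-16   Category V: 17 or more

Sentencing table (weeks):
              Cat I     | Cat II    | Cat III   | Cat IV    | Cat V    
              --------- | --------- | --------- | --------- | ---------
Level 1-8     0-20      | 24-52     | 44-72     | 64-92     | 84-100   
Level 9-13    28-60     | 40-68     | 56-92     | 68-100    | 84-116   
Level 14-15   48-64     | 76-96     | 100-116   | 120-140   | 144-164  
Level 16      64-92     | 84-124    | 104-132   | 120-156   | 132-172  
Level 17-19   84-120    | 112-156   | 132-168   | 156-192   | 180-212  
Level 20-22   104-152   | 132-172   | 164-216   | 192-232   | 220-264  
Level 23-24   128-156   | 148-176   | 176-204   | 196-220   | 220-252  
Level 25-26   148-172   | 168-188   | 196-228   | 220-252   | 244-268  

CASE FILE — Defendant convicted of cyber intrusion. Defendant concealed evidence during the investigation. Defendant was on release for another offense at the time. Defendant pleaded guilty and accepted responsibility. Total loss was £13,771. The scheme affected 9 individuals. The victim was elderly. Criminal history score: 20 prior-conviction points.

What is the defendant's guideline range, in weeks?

180-212 weeks

Base offense level for cyber intrusion: 11.
R1 applies: 11 + 2 = 13.
R3 applies: 13 + 3 = 16.
R4 does not apply.
R5 applies: 16 + 1 = 17.
R6 applies (level before this adjustment is 17 < 23, so +1): 17 + 1 = 18.
R7 applies: 18 − 2 = 16.
R8 applies (level before this adjustment is 16 < 22, so +1): 16 + 1 = 17.
Final offense level: 17.
Criminal history: 20 prior points → Category V (17+).
Level 17 falls in the 17-19 band.
Grid: Level 17-19 × Category V = 180-212 weeks.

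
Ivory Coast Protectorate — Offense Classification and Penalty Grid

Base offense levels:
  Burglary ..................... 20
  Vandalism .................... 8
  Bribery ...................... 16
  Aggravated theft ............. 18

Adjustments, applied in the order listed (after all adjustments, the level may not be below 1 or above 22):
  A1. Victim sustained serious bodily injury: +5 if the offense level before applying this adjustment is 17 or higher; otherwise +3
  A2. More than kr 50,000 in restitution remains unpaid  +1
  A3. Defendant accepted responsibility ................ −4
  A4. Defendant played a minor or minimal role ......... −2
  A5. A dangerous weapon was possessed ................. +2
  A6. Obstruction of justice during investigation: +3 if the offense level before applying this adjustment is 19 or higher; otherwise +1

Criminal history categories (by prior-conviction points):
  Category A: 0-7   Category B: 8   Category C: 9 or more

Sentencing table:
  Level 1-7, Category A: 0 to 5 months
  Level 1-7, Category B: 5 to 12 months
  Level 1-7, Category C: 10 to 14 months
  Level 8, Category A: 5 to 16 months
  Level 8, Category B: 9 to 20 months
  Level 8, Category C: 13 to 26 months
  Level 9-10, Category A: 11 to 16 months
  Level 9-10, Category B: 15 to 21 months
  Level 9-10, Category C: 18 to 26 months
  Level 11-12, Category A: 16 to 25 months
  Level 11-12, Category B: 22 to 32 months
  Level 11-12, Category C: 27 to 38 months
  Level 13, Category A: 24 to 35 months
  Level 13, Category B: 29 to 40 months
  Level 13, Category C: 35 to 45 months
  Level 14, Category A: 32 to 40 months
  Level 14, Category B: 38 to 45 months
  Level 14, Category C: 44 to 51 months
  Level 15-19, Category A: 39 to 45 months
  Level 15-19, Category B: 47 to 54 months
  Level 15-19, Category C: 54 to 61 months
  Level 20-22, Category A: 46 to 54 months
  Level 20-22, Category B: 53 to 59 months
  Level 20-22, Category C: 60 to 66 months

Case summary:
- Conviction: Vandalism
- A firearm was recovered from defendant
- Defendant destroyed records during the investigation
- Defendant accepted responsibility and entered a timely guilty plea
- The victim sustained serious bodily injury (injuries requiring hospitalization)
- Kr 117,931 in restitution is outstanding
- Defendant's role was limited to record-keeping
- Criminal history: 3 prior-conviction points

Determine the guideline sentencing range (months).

11-16 months

Base offense level for vandalism: 8.
A1 applies (level before this adjustment is 8 < 17, so +3): 8 + 3 = 11.
A2 applies: 11 + 1 = 12.
A3 applies: 12 − 4 = 8.
A4 applies: 8 − 2 = 6.
A5 applies: 6 + 2 = 8.
A6 applies (level before this adjustment is 8 < 19, so +1): 8 + 1 = 9.
Final offense level: 9.
Criminal history: 3 prior points → Category A (0-7).
Level 9 falls in the 9-10 band.
Grid: Level 9-10 × Category A = 11-16 months.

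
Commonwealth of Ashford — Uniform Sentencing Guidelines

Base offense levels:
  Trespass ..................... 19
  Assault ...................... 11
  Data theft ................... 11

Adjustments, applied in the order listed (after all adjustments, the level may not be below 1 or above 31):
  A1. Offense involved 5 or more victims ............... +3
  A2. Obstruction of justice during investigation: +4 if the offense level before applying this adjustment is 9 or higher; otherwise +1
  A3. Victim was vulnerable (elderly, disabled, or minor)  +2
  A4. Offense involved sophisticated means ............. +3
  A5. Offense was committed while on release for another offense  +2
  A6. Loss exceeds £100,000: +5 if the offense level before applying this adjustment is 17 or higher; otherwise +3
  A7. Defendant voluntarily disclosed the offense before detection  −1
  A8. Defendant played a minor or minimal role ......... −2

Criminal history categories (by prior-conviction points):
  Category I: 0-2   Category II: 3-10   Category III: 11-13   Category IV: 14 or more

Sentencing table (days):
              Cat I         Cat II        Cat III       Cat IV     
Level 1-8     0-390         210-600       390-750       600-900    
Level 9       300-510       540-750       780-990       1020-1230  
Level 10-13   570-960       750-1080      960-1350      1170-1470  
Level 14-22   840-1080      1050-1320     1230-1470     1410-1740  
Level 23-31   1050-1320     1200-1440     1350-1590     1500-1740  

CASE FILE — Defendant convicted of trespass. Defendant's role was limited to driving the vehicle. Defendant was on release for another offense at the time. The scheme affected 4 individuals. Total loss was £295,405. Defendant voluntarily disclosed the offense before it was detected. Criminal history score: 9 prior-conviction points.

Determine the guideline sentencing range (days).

Base offense level for trespass: 19.
A1 does not apply.
A4 does not apply.
A5 applies: 19 + 2 = 21.
A6 applies (level before this adjustment is 21 ≥ 17, so +5): 21 + 5 = 26.
A7 applies: 26 − 1 = 25.
A8 applies: 25 − 2 = 23.
Final offense level: 23.
Criminal history: 9 prior points → Category II (3-10).
Level 23 falls in the 23-31 band.
Grid: Level 23-31 × Category II = 1200-1440 days.

1200-1440 days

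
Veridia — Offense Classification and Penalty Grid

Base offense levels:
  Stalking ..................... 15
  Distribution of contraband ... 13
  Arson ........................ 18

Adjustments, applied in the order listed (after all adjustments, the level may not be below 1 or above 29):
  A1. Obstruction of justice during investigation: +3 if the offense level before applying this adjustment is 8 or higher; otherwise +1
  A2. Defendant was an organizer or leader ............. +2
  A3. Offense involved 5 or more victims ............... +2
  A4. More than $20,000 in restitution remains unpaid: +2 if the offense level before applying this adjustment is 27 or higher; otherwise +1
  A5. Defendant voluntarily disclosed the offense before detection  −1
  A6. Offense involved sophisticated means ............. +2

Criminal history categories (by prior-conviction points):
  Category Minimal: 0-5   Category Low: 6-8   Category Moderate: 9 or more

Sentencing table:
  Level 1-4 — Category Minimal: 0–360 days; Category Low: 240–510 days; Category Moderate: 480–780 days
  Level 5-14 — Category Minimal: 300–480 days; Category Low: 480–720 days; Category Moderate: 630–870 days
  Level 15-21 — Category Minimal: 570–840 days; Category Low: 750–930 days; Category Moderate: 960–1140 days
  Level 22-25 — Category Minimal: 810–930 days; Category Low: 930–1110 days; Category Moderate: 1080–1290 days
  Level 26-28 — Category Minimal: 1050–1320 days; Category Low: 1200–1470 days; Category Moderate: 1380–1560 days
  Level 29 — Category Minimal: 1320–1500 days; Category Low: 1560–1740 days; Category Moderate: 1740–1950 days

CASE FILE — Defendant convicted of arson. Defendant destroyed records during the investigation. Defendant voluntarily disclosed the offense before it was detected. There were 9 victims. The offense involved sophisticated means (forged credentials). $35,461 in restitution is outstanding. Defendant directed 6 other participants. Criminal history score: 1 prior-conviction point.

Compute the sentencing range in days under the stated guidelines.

Base offense level for arson: 18.
A1 applies (level before this adjustment is 18 ≥ 8, so +3): 18 + 3 = 21.
A2 applies: 21 + 2 = 23.
A3 applies: 23 + 2 = 25.
A4 applies (level before this adjustment is 25 < 27, so +1): 25 + 1 = 26.
A5 applies: 26 − 1 = 25.
A6 applies: 25 + 2 = 27.
Final offense level: 27.
Criminal history: 1 prior point → Category Minimal (0-5).
Level 27 falls in the 26-28 band.
Grid: Level 26-28 × Category Minimal = 1050-1320 days.

1050-1320 days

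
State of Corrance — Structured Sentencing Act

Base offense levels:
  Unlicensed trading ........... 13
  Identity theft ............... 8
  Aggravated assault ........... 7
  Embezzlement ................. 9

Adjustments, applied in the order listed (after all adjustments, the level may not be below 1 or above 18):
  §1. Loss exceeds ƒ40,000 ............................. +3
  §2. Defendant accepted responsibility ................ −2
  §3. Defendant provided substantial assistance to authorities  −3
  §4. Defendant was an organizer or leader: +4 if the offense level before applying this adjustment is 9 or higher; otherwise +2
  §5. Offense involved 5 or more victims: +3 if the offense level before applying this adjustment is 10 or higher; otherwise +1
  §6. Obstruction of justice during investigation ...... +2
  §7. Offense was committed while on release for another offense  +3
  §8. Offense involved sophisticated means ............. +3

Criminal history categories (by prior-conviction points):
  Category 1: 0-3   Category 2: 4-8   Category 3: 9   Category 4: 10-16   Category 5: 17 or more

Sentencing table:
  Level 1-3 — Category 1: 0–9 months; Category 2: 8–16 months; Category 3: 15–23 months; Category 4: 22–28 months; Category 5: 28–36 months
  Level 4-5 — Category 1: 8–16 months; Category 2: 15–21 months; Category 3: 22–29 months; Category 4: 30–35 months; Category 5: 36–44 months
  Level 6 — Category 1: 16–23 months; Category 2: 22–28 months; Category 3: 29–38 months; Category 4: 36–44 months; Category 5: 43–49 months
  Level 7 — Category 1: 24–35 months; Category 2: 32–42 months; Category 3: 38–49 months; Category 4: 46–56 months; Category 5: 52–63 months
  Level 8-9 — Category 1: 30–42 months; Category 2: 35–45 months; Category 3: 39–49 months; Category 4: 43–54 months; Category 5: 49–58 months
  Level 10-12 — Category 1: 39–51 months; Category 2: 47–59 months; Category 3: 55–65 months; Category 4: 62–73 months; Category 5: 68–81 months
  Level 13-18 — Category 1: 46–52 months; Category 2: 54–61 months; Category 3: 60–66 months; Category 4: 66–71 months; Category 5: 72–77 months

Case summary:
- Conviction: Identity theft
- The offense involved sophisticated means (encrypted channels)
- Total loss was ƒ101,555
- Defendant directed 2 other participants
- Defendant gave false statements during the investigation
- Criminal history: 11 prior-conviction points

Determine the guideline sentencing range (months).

66-71 months

Base offense level for identity theft: 8.
§1 applies: 8 + 3 = 11.
§2 does not apply.
§3 does not apply.
§4 applies (level before this adjustment is 11 ≥ 9, so +4): 11 + 4 = 15.
§6 applies: 15 + 2 = 17.
§8 applies: 17 + 3 = 20.
Level 20 exceeds the maximum of 18; capped at 18.
Final offense level: 18.
Criminal history: 11 prior points → Category 4 (10-16).
Level 18 falls in the 13-18 band.
Grid: Level 13-18 × Category 4 = 66-71 months.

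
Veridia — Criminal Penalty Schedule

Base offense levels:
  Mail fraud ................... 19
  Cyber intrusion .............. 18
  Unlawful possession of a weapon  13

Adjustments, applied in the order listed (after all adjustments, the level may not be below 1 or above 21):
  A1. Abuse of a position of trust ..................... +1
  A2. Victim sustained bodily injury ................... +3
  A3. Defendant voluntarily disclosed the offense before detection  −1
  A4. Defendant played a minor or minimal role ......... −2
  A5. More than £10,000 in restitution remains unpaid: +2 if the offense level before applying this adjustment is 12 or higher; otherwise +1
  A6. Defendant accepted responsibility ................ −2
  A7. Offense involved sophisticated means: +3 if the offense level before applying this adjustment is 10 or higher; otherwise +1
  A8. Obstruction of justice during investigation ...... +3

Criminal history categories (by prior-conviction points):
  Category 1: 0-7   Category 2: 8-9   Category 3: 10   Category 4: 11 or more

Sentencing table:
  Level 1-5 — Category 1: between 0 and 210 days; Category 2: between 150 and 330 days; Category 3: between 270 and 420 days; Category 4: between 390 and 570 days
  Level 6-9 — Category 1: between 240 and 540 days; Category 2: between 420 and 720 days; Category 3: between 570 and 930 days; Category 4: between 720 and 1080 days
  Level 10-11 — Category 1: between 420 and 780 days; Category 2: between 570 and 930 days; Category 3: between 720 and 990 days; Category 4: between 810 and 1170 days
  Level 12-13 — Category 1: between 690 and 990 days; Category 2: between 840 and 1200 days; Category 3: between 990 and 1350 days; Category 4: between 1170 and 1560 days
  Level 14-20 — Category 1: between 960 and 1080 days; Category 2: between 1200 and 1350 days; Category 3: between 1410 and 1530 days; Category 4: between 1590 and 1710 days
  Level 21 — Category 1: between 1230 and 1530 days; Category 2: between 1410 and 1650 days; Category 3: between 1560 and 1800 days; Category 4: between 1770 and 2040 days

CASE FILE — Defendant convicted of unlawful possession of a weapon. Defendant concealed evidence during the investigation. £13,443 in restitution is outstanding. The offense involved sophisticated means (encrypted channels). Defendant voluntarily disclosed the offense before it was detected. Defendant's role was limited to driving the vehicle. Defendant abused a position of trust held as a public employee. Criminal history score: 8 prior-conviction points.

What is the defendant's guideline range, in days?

1200-1350 days

Base offense level for unlawful possession of a weapon: 13.
A1 applies: 13 + 1 = 14.
A2 does not apply.
A3 applies: 14 − 1 = 13.
A4 applies: 13 − 2 = 11.
A5 applies (level before this adjustment is 11 < 12, so +1): 11 + 1 = 12.
A6 does not apply.
A7 applies (level before this adjustment is 12 ≥ 10, so +3): 12 + 3 = 15.
A8 applies: 15 + 3 = 18.
Final offense level: 18.
Criminal history: 8 prior points → Category 2 (8-9).
Level 18 falls in the 14-20 band.
Grid: Level 14-20 × Category 2 = 1200-1350 days.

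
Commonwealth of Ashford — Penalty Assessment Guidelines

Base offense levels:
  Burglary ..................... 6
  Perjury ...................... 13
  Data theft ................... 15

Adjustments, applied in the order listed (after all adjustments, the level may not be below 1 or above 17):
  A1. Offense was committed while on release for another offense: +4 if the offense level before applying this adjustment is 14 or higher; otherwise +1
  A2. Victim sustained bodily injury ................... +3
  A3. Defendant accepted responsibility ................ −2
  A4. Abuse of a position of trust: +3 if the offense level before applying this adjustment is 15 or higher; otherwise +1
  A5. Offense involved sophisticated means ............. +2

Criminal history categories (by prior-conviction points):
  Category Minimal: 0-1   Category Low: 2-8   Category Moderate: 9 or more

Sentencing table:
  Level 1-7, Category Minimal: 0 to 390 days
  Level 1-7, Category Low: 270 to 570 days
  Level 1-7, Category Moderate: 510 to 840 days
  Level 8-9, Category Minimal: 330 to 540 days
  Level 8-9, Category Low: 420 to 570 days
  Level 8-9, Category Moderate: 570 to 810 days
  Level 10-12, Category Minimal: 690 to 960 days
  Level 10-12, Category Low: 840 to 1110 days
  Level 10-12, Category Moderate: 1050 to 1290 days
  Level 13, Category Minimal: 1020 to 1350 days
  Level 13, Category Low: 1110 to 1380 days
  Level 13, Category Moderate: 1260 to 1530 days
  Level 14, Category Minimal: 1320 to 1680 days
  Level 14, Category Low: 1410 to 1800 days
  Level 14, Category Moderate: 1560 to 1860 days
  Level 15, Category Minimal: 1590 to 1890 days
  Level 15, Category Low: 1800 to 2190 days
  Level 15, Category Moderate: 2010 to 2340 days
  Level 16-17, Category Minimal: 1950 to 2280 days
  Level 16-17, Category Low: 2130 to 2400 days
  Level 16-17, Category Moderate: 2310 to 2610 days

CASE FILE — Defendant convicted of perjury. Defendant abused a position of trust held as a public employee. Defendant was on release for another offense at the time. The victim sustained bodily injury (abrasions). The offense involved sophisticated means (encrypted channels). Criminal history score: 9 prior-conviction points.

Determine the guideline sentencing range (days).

2310-2610 days

Base offense level for perjury: 13.
A1 applies (level before this adjustment is 13 < 14, so +1): 13 + 1 = 14.
A2 applies: 14 + 3 = 17.
A3 does not apply.
A4 applies (level before this adjustment is 17 ≥ 15, so +3): 17 + 3 = 20.
A5 applies: 20 + 2 = 22.
Level 22 exceeds the maximum of 17; capped at 17.
Final offense level: 17.
Criminal history: 9 prior points → Category Moderate (9+).
Level 17 falls in the 16-17 band.
Grid: Level 16-17 × Category Moderate = 2310-2610 days.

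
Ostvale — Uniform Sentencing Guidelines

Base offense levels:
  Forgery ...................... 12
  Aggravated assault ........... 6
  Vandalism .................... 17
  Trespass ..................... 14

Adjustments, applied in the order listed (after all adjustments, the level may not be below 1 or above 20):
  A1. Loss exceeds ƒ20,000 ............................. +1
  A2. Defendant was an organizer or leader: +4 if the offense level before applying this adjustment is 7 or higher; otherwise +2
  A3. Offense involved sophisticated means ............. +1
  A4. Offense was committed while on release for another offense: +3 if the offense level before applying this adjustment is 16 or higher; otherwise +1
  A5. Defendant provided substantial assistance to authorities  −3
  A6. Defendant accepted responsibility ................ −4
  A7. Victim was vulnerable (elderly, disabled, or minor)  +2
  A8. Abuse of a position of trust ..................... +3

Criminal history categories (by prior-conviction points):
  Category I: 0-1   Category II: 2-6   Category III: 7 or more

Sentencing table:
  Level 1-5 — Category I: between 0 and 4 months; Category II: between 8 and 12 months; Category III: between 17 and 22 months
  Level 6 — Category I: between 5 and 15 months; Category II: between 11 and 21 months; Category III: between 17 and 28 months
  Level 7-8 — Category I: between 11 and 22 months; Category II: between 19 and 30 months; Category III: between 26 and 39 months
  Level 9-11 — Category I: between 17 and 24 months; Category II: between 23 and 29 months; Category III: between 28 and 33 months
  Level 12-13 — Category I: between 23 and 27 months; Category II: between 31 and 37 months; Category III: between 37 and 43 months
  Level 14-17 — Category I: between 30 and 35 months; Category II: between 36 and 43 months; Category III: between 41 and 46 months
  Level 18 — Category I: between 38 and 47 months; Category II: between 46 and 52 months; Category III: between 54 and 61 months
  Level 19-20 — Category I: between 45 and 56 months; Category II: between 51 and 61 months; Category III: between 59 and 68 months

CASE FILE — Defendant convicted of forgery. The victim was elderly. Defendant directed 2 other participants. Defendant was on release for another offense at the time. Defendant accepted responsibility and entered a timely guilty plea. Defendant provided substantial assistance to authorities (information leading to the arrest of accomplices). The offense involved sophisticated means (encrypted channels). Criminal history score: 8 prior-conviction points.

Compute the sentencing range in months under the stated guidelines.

41-46 months

Base offense level for forgery: 12.
A1 does not apply.
A2 applies (level before this adjustment is 12 ≥ 7, so +4): 12 + 4 = 16.
A3 applies: 16 + 1 = 17.
A4 applies (level before this adjustment is 17 ≥ 16, so +3): 17 + 3 = 20.
A5 applies: 20 − 3 = 17.
A6 applies: 17 − 4 = 13.
A7 applies: 13 + 2 = 15.
Final offense level: 15.
Criminal history: 8 prior points → Category III (7+).
Level 15 falls in the 14-17 band.
Grid: Level 14-17 × Category III = 41-46 months.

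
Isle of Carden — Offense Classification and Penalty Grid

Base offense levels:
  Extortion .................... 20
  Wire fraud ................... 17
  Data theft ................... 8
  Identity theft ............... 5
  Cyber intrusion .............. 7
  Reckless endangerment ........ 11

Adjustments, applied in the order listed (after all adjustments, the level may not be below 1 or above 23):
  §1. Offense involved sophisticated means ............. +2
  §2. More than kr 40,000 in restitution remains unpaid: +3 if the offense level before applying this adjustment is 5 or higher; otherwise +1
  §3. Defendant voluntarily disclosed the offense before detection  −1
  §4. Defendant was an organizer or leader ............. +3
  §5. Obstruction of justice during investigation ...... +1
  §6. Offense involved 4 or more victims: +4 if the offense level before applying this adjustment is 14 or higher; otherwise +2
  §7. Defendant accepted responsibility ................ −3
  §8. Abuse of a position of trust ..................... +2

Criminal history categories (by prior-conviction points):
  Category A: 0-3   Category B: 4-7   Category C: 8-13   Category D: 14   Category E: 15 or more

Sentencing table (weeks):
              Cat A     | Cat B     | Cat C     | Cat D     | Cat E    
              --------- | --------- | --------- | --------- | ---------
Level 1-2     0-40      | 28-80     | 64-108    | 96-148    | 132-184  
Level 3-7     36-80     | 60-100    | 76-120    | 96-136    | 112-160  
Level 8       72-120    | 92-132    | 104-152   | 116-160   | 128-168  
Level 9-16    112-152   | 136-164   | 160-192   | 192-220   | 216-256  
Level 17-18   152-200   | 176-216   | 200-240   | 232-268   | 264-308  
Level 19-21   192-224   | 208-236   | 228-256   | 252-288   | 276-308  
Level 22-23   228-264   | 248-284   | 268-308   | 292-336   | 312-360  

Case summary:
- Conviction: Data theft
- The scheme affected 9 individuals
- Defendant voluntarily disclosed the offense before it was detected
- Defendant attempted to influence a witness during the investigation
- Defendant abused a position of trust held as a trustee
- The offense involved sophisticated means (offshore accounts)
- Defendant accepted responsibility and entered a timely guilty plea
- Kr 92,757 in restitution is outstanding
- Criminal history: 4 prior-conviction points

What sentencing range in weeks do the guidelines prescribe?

136-164 weeks

Base offense level for data theft: 8.
§1 applies: 8 + 2 = 10.
§2 applies (level before this adjustment is 10 ≥ 5, so +3): 10 + 3 = 13.
§3 applies: 13 − 1 = 12.
§4 does not apply.
§5 applies: 12 + 1 = 13.
§6 applies (level before this adjustment is 13 < 14, so +2): 13 + 2 = 15.
§7 applies: 15 − 3 = 12.
§8 applies: 12 + 2 = 14.
Final offense level: 14.
Criminal history: 4 prior points → Category B (4-7).
Level 14 falls in the 9-16 band.
Grid: Level 9-16 × Category B = 136-164 weeks.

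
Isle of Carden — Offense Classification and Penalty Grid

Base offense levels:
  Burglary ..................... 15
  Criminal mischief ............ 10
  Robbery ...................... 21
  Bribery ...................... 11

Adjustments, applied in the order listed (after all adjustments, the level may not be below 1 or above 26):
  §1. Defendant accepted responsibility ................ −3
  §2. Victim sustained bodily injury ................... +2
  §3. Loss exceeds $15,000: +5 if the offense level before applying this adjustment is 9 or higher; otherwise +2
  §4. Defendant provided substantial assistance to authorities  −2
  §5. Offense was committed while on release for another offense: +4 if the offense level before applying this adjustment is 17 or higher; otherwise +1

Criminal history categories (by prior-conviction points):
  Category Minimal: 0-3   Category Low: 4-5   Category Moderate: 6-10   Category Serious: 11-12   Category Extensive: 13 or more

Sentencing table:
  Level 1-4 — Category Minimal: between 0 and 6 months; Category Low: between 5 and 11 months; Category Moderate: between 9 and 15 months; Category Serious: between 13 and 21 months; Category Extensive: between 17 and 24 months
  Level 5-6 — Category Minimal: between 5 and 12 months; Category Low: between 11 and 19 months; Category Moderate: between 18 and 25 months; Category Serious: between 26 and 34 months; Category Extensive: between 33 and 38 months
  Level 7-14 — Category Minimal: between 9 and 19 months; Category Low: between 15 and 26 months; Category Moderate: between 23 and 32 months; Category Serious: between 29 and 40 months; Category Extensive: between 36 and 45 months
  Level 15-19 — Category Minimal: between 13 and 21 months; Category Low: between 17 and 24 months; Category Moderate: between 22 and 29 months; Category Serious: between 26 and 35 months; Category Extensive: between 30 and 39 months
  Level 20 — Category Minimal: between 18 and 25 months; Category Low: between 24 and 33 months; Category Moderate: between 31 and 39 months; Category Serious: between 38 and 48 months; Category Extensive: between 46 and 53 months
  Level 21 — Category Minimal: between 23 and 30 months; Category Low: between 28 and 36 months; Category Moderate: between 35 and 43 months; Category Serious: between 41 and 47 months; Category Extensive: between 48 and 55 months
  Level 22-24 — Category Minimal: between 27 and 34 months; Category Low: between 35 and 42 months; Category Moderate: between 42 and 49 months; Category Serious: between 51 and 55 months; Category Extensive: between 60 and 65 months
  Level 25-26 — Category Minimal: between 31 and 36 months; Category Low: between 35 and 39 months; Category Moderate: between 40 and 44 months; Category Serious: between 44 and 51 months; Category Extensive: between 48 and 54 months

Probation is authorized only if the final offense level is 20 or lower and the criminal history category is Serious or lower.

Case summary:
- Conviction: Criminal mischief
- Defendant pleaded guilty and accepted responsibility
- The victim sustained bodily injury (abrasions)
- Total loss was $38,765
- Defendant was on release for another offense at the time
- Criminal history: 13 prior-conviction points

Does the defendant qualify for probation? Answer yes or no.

No

Base offense level for criminal mischief: 10.
§1 applies: 10 − 3 = 7.
§2 applies: 7 + 2 = 9.
§3 applies (level before this adjustment is 9 ≥ 9, so +5): 9 + 5 = 14.
§4 does not apply.
§5 applies (level before this adjustment is 14 < 17, so +1): 14 + 1 = 15.
Final offense level: 15.
Criminal history: 13 prior points → Category Extensive (13+).
Level 15 falls in the 15-19 band.
Grid: Level 15-19 × Category Extensive = 30-39 months.
Probation check: level 15 ≤ 20 and category Extensive > Serious → not eligible.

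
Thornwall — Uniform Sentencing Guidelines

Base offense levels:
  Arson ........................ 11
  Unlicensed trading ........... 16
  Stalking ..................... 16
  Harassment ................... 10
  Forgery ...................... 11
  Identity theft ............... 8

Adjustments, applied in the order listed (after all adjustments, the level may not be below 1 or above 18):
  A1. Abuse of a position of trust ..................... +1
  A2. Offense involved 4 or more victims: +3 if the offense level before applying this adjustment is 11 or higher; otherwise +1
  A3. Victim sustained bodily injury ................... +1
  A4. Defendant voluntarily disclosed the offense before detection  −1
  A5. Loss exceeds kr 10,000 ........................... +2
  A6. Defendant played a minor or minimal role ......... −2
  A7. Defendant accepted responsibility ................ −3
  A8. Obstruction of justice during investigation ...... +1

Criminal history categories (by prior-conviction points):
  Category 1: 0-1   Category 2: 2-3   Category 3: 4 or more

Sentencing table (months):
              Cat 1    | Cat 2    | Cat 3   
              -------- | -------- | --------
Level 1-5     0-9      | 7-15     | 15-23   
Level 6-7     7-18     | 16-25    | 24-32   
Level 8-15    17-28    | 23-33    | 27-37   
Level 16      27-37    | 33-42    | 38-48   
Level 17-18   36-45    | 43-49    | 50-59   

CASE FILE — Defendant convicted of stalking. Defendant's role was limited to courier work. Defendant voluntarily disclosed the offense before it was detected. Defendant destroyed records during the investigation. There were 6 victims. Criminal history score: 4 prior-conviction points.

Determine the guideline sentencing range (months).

Base offense level for stalking: 16.
A1 does not apply.
A2 applies (level before this adjustment is 16 ≥ 11, so +3): 16 + 3 = 19.
A3 does not apply.
A4 applies: 19 − 1 = 18.
A5 does not apply.
A6 applies: 18 − 2 = 16.
A8 applies: 16 + 1 = 17.
Final offense level: 17.
Criminal history: 4 prior points → Category 3 (4+).
Level 17 falls in the 17-18 band.
Grid: Level 17-18 × Category 3 = 50-59 months.

50-59 months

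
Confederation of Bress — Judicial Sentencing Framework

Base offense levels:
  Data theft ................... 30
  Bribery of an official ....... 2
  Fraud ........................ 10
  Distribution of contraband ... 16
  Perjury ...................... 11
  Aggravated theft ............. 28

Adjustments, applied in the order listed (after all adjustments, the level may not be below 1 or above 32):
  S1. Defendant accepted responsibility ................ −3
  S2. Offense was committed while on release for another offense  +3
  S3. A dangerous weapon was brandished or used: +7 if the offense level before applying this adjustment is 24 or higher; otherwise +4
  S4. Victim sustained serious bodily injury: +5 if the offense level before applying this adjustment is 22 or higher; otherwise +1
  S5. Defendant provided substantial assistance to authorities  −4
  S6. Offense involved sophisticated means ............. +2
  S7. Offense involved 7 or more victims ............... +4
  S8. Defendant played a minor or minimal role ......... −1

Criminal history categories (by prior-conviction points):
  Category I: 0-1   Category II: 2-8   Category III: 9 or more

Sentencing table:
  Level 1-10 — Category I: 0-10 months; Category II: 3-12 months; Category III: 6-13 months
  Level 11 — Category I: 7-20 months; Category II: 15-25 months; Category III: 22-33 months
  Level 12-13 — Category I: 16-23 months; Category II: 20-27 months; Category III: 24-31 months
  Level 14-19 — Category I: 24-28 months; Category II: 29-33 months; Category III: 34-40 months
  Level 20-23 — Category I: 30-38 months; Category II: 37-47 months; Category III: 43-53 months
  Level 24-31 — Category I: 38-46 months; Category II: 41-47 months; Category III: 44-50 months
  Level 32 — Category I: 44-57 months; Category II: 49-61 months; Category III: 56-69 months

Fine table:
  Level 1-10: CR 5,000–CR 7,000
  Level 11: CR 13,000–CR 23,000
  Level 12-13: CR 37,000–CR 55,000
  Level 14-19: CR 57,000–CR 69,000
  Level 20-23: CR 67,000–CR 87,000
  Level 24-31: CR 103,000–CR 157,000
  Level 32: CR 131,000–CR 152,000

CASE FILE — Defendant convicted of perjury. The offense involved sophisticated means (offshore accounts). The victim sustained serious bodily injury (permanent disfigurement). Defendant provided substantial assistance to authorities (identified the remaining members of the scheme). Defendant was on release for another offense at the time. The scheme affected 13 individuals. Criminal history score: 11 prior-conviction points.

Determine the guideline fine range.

Base offense level for perjury: 11.
S2 applies: 11 + 3 = 14.
S4 applies (level before this adjustment is 14 < 22, so +1): 14 + 1 = 15.
S5 applies: 15 − 4 = 11.
S6 applies: 11 + 2 = 13.
S7 applies: 13 + 4 = 17.
Final offense level: 17.
Level 17 falls in the 14-19 band.
Fine table: Level 14-19 → CR 57,000–CR 69,000.

CR 57,000–CR 69,000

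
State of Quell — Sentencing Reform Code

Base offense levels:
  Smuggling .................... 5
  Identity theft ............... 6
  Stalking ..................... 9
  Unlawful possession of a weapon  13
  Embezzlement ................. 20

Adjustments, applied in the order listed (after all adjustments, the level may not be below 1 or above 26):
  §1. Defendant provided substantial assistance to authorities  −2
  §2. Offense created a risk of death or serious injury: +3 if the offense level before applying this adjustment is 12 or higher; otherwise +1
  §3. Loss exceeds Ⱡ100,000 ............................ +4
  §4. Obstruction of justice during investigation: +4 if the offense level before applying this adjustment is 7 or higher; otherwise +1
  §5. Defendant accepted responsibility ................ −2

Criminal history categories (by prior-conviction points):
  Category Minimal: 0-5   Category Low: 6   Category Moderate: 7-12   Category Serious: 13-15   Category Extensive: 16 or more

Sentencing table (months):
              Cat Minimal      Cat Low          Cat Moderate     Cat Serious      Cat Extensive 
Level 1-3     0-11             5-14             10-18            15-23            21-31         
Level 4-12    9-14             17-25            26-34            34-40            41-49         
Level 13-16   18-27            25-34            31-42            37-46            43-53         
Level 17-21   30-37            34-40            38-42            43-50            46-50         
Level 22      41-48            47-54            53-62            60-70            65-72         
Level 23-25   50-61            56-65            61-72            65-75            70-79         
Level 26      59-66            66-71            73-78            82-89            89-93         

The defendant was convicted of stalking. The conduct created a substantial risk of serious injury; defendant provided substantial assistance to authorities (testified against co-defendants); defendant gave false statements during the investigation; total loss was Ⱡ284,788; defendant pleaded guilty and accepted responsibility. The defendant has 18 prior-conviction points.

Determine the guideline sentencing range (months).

Base offense level for stalking: 9.
§1 applies: 9 − 2 = 7.
§2 applies (level before this adjustment is 7 < 12, so +1): 7 + 1 = 8.
§3 applies: 8 + 4 = 12.
§4 applies (level before this adjustment is 12 ≥ 7, so +4): 12 + 4 = 16.
§5 applies: 16 − 2 = 14.
Final offense level: 14.
Criminal history: 18 prior points → Category Extensive (16+).
Level 14 falls in the 13-16 band.
Grid: Level 13-16 × Category Extensive = 43-53 months.

43-53 months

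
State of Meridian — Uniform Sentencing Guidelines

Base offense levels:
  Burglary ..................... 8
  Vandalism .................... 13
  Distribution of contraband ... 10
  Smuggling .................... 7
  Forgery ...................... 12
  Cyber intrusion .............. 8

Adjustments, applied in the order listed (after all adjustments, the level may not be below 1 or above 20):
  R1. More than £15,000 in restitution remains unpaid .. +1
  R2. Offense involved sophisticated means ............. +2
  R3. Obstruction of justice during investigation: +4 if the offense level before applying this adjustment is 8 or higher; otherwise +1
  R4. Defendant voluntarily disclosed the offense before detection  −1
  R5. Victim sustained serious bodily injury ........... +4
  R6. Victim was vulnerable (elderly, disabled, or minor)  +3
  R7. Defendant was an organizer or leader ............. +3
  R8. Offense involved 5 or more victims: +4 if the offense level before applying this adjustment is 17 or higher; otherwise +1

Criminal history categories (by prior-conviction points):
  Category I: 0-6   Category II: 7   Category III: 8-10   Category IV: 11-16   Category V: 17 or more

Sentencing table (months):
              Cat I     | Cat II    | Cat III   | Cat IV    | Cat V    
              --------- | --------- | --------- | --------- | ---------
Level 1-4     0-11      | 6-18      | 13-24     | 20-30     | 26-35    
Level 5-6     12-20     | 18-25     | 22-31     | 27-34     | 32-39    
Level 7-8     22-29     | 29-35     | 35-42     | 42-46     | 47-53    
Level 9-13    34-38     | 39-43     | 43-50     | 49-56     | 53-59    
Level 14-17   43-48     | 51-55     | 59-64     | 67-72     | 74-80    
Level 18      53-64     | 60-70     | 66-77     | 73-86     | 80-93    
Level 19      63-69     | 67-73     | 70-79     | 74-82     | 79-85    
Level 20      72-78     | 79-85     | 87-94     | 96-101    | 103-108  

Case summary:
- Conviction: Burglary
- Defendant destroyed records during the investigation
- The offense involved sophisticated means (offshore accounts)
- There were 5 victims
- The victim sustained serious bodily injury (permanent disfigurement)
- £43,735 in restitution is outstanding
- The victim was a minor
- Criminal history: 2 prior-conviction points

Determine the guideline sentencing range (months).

72-78 months

Base offense level for burglary: 8.
R1 applies: 8 + 1 = 9.
R2 applies: 9 + 2 = 11.
R3 applies (level before this adjustment is 11 ≥ 8, so +4): 11 + 4 = 15.
R4 does not apply.
R5 applies: 15 + 4 = 19.
R6 applies: 19 + 3 = 22.
R8 applies (level before this adjustment is 22 ≥ 17, so +4): 22 + 4 = 26.
Level 26 exceeds the maximum of 20; capped at 20.
Final offense level: 20.
Criminal history: 2 prior points → Category I (0-6).
Level 20 falls in the 20 band.
Grid: Level 20 × Category I = 72-78 months.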